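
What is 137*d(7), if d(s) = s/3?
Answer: 959/3 ≈ 319.67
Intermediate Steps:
d(s) = s/3 (d(s) = s*(⅓) = s/3)
137*d(7) = 137*((⅓)*7) = 137*(7/3) = 959/3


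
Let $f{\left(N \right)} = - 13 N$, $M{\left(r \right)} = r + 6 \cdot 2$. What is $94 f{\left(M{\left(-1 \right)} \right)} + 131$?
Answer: $-13311$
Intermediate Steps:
$M{\left(r \right)} = 12 + r$ ($M{\left(r \right)} = r + 12 = 12 + r$)
$94 f{\left(M{\left(-1 \right)} \right)} + 131 = 94 \left(- 13 \left(12 - 1\right)\right) + 131 = 94 \left(\left(-13\right) 11\right) + 131 = 94 \left(-143\right) + 131 = -13442 + 131 = -13311$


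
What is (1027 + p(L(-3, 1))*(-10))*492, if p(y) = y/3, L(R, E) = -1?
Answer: 506924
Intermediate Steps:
p(y) = y/3 (p(y) = y*(⅓) = y/3)
(1027 + p(L(-3, 1))*(-10))*492 = (1027 + ((⅓)*(-1))*(-10))*492 = (1027 - ⅓*(-10))*492 = (1027 + 10/3)*492 = (3091/3)*492 = 506924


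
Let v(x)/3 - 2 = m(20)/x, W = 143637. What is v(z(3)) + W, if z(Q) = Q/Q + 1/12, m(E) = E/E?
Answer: 1867395/13 ≈ 1.4365e+5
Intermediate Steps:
m(E) = 1
z(Q) = 13/12 (z(Q) = 1 + 1*(1/12) = 1 + 1/12 = 13/12)
v(x) = 6 + 3/x (v(x) = 6 + 3*(1/x) = 6 + 3/x)
v(z(3)) + W = (6 + 3/(13/12)) + 143637 = (6 + 3*(12/13)) + 143637 = (6 + 36/13) + 143637 = 114/13 + 143637 = 1867395/13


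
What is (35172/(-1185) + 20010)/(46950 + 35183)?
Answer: 7892226/32442535 ≈ 0.24327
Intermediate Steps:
(35172/(-1185) + 20010)/(46950 + 35183) = (35172*(-1/1185) + 20010)/82133 = (-11724/395 + 20010)*(1/82133) = (7892226/395)*(1/82133) = 7892226/32442535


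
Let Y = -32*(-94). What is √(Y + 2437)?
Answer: 33*√5 ≈ 73.790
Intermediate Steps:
Y = 3008
√(Y + 2437) = √(3008 + 2437) = √5445 = 33*√5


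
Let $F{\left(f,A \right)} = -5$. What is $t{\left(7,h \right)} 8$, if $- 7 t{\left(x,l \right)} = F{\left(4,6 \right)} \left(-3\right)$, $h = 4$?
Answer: $- \frac{120}{7} \approx -17.143$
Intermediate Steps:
$t{\left(x,l \right)} = - \frac{15}{7}$ ($t{\left(x,l \right)} = - \frac{\left(-5\right) \left(-3\right)}{7} = \left(- \frac{1}{7}\right) 15 = - \frac{15}{7}$)
$t{\left(7,h \right)} 8 = \left(- \frac{15}{7}\right) 8 = - \frac{120}{7}$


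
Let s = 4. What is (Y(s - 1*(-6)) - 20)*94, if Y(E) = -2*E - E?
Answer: -4700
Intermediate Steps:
Y(E) = -3*E
(Y(s - 1*(-6)) - 20)*94 = (-3*(4 - 1*(-6)) - 20)*94 = (-3*(4 + 6) - 20)*94 = (-3*10 - 20)*94 = (-30 - 20)*94 = -50*94 = -4700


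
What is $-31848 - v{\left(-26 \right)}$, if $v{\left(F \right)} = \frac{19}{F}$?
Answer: $- \frac{828029}{26} \approx -31847.0$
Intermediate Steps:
$-31848 - v{\left(-26 \right)} = -31848 - \frac{19}{-26} = -31848 - 19 \left(- \frac{1}{26}\right) = -31848 - - \frac{19}{26} = -31848 + \frac{19}{26} = - \frac{828029}{26}$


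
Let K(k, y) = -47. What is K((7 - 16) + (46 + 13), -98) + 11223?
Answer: 11176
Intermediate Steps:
K((7 - 16) + (46 + 13), -98) + 11223 = -47 + 11223 = 11176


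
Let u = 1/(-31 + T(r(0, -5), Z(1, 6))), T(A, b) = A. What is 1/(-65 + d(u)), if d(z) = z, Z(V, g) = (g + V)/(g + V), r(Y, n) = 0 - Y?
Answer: -31/2016 ≈ -0.015377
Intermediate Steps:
r(Y, n) = -Y
Z(V, g) = 1 (Z(V, g) = (V + g)/(V + g) = 1)
u = -1/31 (u = 1/(-31 - 1*0) = 1/(-31 + 0) = 1/(-31) = -1/31 ≈ -0.032258)
1/(-65 + d(u)) = 1/(-65 - 1/31) = 1/(-2016/31) = -31/2016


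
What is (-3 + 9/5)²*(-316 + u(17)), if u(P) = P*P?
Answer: -972/25 ≈ -38.880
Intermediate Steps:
u(P) = P²
(-3 + 9/5)²*(-316 + u(17)) = (-3 + 9/5)²*(-316 + 17²) = (-3 + 9*(⅕))²*(-316 + 289) = (-3 + 9/5)²*(-27) = (-6/5)²*(-27) = (36/25)*(-27) = -972/25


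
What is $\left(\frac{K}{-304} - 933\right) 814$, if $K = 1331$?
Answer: $- \frac{115979941}{152} \approx -7.6303 \cdot 10^{5}$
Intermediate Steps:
$\left(\frac{K}{-304} - 933\right) 814 = \left(\frac{1331}{-304} - 933\right) 814 = \left(1331 \left(- \frac{1}{304}\right) - 933\right) 814 = \left(- \frac{1331}{304} - 933\right) 814 = \left(- \frac{284963}{304}\right) 814 = - \frac{115979941}{152}$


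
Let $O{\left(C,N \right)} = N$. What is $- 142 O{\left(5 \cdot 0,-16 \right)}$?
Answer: $2272$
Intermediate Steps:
$- 142 O{\left(5 \cdot 0,-16 \right)} = \left(-142\right) \left(-16\right) = 2272$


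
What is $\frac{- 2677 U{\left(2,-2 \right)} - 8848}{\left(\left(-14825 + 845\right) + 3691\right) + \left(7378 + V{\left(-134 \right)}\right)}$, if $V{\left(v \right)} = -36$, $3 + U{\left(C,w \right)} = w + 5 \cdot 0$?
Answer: $- \frac{4537}{2947} \approx -1.5395$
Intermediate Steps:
$U{\left(C,w \right)} = -3 + w$ ($U{\left(C,w \right)} = -3 + \left(w + 5 \cdot 0\right) = -3 + \left(w + 0\right) = -3 + w$)
$\frac{- 2677 U{\left(2,-2 \right)} - 8848}{\left(\left(-14825 + 845\right) + 3691\right) + \left(7378 + V{\left(-134 \right)}\right)} = \frac{- 2677 \left(-3 - 2\right) - 8848}{\left(\left(-14825 + 845\right) + 3691\right) + \left(7378 - 36\right)} = \frac{\left(-2677\right) \left(-5\right) - 8848}{\left(-13980 + 3691\right) + 7342} = \frac{13385 - 8848}{-10289 + 7342} = \frac{4537}{-2947} = 4537 \left(- \frac{1}{2947}\right) = - \frac{4537}{2947}$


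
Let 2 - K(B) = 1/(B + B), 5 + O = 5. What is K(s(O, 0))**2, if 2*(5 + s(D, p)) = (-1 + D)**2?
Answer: 361/81 ≈ 4.4568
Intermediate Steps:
O = 0 (O = -5 + 5 = 0)
s(D, p) = -5 + (-1 + D)**2/2
K(B) = 2 - 1/(2*B) (K(B) = 2 - 1/(B + B) = 2 - 1/(2*B))
K(s(O, 0))**2 = (2 - 1/(2*(-5 + (-1 + 0)**2/2)))**2 = (2 - 1/(2*(-5 + (1/2)*(-1)**2)))**2 = (2 - 1/(2*(-5 + (1/2)*1)))**2 = (2 - 1/(2*(-5 + 1/2)))**2 = (2 - 1/(2*(-9/2)))**2 = (2 - 1/2*(-2/9))**2 = (2 + 1/9)**2 = (19/9)**2 = 361/81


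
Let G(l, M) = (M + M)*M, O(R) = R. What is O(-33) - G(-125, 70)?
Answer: -9833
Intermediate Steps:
G(l, M) = 2*M**2 (G(l, M) = (2*M)*M = 2*M**2)
O(-33) - G(-125, 70) = -33 - 2*70**2 = -33 - 2*4900 = -33 - 1*9800 = -33 - 9800 = -9833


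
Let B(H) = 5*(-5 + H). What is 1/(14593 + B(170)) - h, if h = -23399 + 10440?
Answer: 199801863/15418 ≈ 12959.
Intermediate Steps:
B(H) = -25 + 5*H
h = -12959
1/(14593 + B(170)) - h = 1/(14593 + (-25 + 5*170)) - 1*(-12959) = 1/(14593 + (-25 + 850)) + 12959 = 1/(14593 + 825) + 12959 = 1/15418 + 12959 = 199801863/15418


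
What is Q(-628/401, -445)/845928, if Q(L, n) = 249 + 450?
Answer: 233/281976 ≈ 0.00082631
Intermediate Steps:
Q(L, n) = 699
Q(-628/401, -445)/845928 = 699/845928 = 699*(1/845928) = 233/281976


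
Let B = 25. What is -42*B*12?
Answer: -12600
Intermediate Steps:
-42*B*12 = -42*25*12 = -1050*12 = -12600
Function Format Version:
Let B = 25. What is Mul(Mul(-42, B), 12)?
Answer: -12600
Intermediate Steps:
Mul(Mul(-42, B), 12) = Mul(Mul(-42, 25), 12) = Mul(-1050, 12) = -12600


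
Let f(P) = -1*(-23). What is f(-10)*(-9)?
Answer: -207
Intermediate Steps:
f(P) = 23
f(-10)*(-9) = 23*(-9) = -207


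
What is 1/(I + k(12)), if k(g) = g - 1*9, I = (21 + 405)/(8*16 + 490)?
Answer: 103/380 ≈ 0.27105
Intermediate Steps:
I = 71/103 (I = 426/(128 + 490) = 426/618 = 426*(1/618) = 71/103 ≈ 0.68932)
k(g) = -9 + g (k(g) = g - 9 = -9 + g)
1/(I + k(12)) = 1/(71/103 + (-9 + 12)) = 1/(71/103 + 3) = 1/(380/103) = 103/380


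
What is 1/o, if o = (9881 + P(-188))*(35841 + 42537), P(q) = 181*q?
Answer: -1/1892593566 ≈ -5.2838e-10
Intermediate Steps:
o = -1892593566 (o = (9881 + 181*(-188))*(35841 + 42537) = (9881 - 34028)*78378 = -24147*78378 = -1892593566)
1/o = 1/(-1892593566) = -1/1892593566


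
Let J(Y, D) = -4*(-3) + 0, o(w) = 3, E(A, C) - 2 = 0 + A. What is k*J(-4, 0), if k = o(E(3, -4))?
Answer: 36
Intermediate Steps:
E(A, C) = 2 + A (E(A, C) = 2 + (0 + A) = 2 + A)
k = 3
J(Y, D) = 12 (J(Y, D) = 12 + 0 = 12)
k*J(-4, 0) = 3*12 = 36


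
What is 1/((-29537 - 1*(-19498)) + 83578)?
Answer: 1/73539 ≈ 1.3598e-5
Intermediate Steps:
1/((-29537 - 1*(-19498)) + 83578) = 1/((-29537 + 19498) + 83578) = 1/(-10039 + 83578) = 1/73539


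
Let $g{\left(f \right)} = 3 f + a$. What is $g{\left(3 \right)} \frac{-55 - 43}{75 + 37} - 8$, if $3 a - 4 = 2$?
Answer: $- \frac{141}{8} \approx -17.625$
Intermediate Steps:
$a = 2$ ($a = \frac{4}{3} + \frac{1}{3} \cdot 2 = \frac{4}{3} + \frac{2}{3} = 2$)
$g{\left(f \right)} = 2 + 3 f$ ($g{\left(f \right)} = 3 f + 2 = 2 + 3 f$)
$g{\left(3 \right)} \frac{-55 - 43}{75 + 37} - 8 = \left(2 + 3 \cdot 3\right) \frac{-55 - 43}{75 + 37} - 8 = \left(2 + 9\right) \left(- \frac{98}{112}\right) - 8 = 11 \left(\left(-98\right) \frac{1}{112}\right) - 8 = 11 \left(- \frac{7}{8}\right) - 8 = - \frac{77}{8} - 8 = - \frac{141}{8}$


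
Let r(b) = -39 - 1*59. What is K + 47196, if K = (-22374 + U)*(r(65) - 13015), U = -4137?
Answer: 347685939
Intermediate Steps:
r(b) = -98 (r(b) = -39 - 59 = -98)
K = 347638743 (K = (-22374 - 4137)*(-98 - 13015) = -26511*(-13113) = 347638743)
K + 47196 = 347638743 + 47196 = 347685939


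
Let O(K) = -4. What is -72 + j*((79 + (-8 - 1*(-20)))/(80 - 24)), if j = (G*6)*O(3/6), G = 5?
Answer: -267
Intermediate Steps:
j = -120 (j = (5*6)*(-4) = 30*(-4) = -120)
-72 + j*((79 + (-8 - 1*(-20)))/(80 - 24)) = -72 - 120*(79 + (-8 - 1*(-20)))/(80 - 24) = -72 - 120*(79 + (-8 + 20))/56 = -72 - 120*(79 + 12)/56 = -72 - 10920/56 = -72 - 120*13/8 = -72 - 195 = -267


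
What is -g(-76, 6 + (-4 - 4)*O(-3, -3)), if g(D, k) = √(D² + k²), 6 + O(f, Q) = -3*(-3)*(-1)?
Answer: -2*√5413 ≈ -147.15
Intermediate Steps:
O(f, Q) = -15 (O(f, Q) = -6 - 3*(-3)*(-1) = -6 + 9*(-1) = -6 - 9 = -15)
-g(-76, 6 + (-4 - 4)*O(-3, -3)) = -√((-76)² + (6 + (-4 - 4)*(-15))²) = -√(5776 + (6 - 8*(-15))²) = -√(5776 + (6 + 120)²) = -√(5776 + 126²) = -√(5776 + 15876) = -√21652 = -2*√5413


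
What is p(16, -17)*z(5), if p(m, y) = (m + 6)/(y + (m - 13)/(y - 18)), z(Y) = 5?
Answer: -1925/299 ≈ -6.4381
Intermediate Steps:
p(m, y) = (6 + m)/(y + (-13 + m)/(-18 + y))
p(16, -17)*z(5) = ((-108 - 18*16 + 6*(-17) + 16*(-17))/(-13 + 16 + (-17)² - 18*(-17)))*5 = ((-108 - 288 - 102 - 272)/(-13 + 16 + 289 + 306))*5 = (-770/598)*5 = ((1/598)*(-770))*5 = -385/299*5 = -1925/299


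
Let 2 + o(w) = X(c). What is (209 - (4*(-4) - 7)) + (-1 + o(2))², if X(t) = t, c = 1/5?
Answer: 5996/25 ≈ 239.84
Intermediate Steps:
c = ⅕ ≈ 0.20000
o(w) = -9/5 (o(w) = -2 + ⅕ = -9/5)
(209 - (4*(-4) - 7)) + (-1 + o(2))² = (209 - (4*(-4) - 7)) + (-1 - 9/5)² = (209 - (-16 - 7)) + (-14/5)² = (209 - 1*(-23)) + 196/25 = (209 + 23) + 196/25 = 232 + 196/25 = 5996/25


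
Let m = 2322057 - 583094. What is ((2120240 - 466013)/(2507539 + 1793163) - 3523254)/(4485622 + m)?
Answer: -15152463870081/26770085158670 ≈ -0.56602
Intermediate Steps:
m = 1738963
((2120240 - 466013)/(2507539 + 1793163) - 3523254)/(4485622 + m) = ((2120240 - 466013)/(2507539 + 1793163) - 3523254)/(4485622 + 1738963) = (1654227/4300702 - 3523254)/6224585 = (1654227*(1/4300702) - 3523254)*(1/6224585) = (1654227/4300702 - 3523254)*(1/6224585) = -15152463870081/4300702*1/6224585 = -15152463870081/26770085158670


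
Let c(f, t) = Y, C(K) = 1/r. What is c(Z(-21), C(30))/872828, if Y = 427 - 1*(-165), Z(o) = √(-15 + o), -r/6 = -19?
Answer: 148/218207 ≈ 0.00067826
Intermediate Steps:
r = 114 (r = -6*(-19) = 114)
Y = 592 (Y = 427 + 165 = 592)
C(K) = 1/114
c(f, t) = 592
c(Z(-21), C(30))/872828 = 592/872828 = 592*(1/872828) = 148/218207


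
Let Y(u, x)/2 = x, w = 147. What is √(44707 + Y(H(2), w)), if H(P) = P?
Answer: √45001 ≈ 212.13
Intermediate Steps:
Y(u, x) = 2*x
√(44707 + Y(H(2), w)) = √(44707 + 2*147) = √(44707 + 294) = √45001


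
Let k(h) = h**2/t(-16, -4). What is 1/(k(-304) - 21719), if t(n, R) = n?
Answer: -1/27495 ≈ -3.6370e-5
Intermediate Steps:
k(h) = -h**2/16 (k(h) = h**2/(-16) = h**2*(-1/16) = -h**2/16)
1/(k(-304) - 21719) = 1/(-1/16*(-304)**2 - 21719) = 1/(-1/16*92416 - 21719) = 1/(-5776 - 21719) = 1/(-27495) = -1/27495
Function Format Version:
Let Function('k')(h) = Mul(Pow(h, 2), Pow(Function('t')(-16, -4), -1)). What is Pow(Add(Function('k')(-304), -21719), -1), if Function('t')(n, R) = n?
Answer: Rational(-1, 27495) ≈ -3.6370e-5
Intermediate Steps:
Function('k')(h) = Mul(Rational(-1, 16), Pow(h, 2)) (Function('k')(h) = Mul(Pow(h, 2), Pow(-16, -1)) = Mul(Pow(h, 2), Rational(-1, 16)) = Mul(Rational(-1, 16), Pow(h, 2)))
Pow(Add(Function('k')(-304), -21719), -1) = Pow(Add(Mul(Rational(-1, 16), Pow(-304, 2)), -21719), -1) = Pow(Add(Mul(Rational(-1, 16), 92416), -21719), -1) = Pow(Add(-5776, -21719), -1) = Pow(-27495, -1) = Rational(-1, 27495)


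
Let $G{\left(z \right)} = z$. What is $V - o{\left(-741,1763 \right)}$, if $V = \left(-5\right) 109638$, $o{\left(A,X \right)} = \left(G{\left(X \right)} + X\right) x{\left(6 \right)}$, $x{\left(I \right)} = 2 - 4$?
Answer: $-541138$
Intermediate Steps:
$x{\left(I \right)} = -2$ ($x{\left(I \right)} = 2 - 4 = -2$)
$o{\left(A,X \right)} = - 4 X$ ($o{\left(A,X \right)} = \left(X + X\right) \left(-2\right) = 2 X \left(-2\right) = - 4 X$)
$V = -548190$
$V - o{\left(-741,1763 \right)} = -548190 - \left(-4\right) 1763 = -548190 - -7052 = -548190 + 7052 = -541138$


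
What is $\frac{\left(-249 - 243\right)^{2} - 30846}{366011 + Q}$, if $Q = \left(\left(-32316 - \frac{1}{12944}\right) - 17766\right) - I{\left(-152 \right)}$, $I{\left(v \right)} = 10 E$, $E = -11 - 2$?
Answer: $\frac{2734005792}{4091067695} \approx 0.66829$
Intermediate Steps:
$E = -13$
$I{\left(v \right)} = -130$ ($I{\left(v \right)} = 10 \left(-13\right) = -130$)
$Q = - \frac{646578689}{12944}$ ($Q = \left(\left(-32316 - \frac{1}{12944}\right) - 17766\right) - -130 = \left(\left(-32316 - \frac{1}{12944}\right) - 17766\right) + 130 = \left(- \frac{418298305}{12944} - 17766\right) + 130 = - \frac{648261409}{12944} + 130 = - \frac{646578689}{12944} \approx -49952.0$)
$\frac{\left(-249 - 243\right)^{2} - 30846}{366011 + Q} = \frac{\left(-249 - 243\right)^{2} - 30846}{366011 - \frac{646578689}{12944}} = \frac{\left(-492\right)^{2} - 30846}{\frac{4091067695}{12944}} = \left(242064 - 30846\right) \frac{12944}{4091067695} = 211218 \cdot \frac{12944}{4091067695} = \frac{2734005792}{4091067695}$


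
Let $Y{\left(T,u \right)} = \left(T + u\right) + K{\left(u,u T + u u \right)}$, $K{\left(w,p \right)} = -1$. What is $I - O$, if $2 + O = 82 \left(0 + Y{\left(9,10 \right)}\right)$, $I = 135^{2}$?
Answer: $16751$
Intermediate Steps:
$I = 18225$
$Y{\left(T,u \right)} = -1 + T + u$ ($Y{\left(T,u \right)} = \left(T + u\right) - 1 = -1 + T + u$)
$O = 1474$ ($O = -2 + 82 \left(0 + \left(-1 + 9 + 10\right)\right) = -2 + 82 \left(0 + 18\right) = -2 + 82 \cdot 18 = -2 + 1476 = 1474$)
$I - O = 18225 - 1474 = 16751$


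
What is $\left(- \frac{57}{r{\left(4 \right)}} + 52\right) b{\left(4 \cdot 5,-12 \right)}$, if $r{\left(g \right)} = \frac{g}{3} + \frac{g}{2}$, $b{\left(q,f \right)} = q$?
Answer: $698$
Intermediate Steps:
$r{\left(g \right)} = \frac{5 g}{6}$ ($r{\left(g \right)} = g \frac{1}{3} + g \frac{1}{2} = \frac{g}{3} + \frac{g}{2} = \frac{5 g}{6}$)
$\left(- \frac{57}{r{\left(4 \right)}} + 52\right) b{\left(4 \cdot 5,-12 \right)} = \left(- \frac{57}{\frac{5}{6} \cdot 4} + 52\right) 4 \cdot 5 = \left(- \frac{57}{\frac{10}{3}} + 52\right) 20 = \left(\left(-57\right) \frac{3}{10} + 52\right) 20 = \left(- \frac{171}{10} + 52\right) 20 = \frac{349}{10} \cdot 20 = 698$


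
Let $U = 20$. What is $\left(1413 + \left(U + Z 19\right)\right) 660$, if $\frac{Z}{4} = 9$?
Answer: $1397220$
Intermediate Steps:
$Z = 36$ ($Z = 4 \cdot 9 = 36$)
$\left(1413 + \left(U + Z 19\right)\right) 660 = \left(1413 + \left(20 + 36 \cdot 19\right)\right) 660 = \left(1413 + \left(20 + 684\right)\right) 660 = \left(1413 + 704\right) 660 = 2117 \cdot 660 = 1397220$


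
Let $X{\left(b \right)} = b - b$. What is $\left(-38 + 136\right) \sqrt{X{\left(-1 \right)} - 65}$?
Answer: $98 i \sqrt{65} \approx 790.1 i$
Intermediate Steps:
$X{\left(b \right)} = 0$
$\left(-38 + 136\right) \sqrt{X{\left(-1 \right)} - 65} = \left(-38 + 136\right) \sqrt{0 - 65} = 98 \sqrt{-65} = 98 i \sqrt{65}$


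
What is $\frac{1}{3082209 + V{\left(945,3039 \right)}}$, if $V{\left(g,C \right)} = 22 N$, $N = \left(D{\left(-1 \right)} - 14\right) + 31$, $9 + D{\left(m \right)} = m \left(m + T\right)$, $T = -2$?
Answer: $\frac{1}{3082451} \approx 3.2442 \cdot 10^{-7}$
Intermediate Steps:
$D{\left(m \right)} = -9 + m \left(-2 + m\right)$ ($D{\left(m \right)} = -9 + m \left(m - 2\right) = -9 + m \left(-2 + m\right)$)
$N = 11$ ($N = \left(\left(-9 + \left(-1\right)^{2} - -2\right) - 14\right) + 31 = \left(\left(-9 + 1 + 2\right) - 14\right) + 31 = \left(-6 - 14\right) + 31 = -20 + 31 = 11$)
$V{\left(g,C \right)} = 242$ ($V{\left(g,C \right)} = 22 \cdot 11 = 242$)
$\frac{1}{3082209 + V{\left(945,3039 \right)}} = \frac{1}{3082209 + 242} = \frac{1}{3082451}$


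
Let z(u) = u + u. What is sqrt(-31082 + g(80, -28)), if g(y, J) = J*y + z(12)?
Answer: I*sqrt(33298) ≈ 182.48*I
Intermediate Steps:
z(u) = 2*u
g(y, J) = 24 + J*y (g(y, J) = J*y + 2*12 = J*y + 24 = 24 + J*y)
sqrt(-31082 + g(80, -28)) = sqrt(-31082 + (24 - 28*80)) = sqrt(-31082 + (24 - 2240)) = sqrt(-31082 - 2216) = sqrt(-33298) = I*sqrt(33298)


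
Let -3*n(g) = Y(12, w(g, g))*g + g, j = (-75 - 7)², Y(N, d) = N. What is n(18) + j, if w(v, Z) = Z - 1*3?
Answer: 6646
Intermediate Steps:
w(v, Z) = -3 + Z (w(v, Z) = Z - 3 = -3 + Z)
j = 6724 (j = (-82)² = 6724)
n(g) = -13*g/3 (n(g) = -(12*g + g)/3 = -13*g/3)
n(18) + j = -13/3*18 + 6724 = -78 + 6724 = 6646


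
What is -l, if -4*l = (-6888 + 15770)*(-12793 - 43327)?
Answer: -124614460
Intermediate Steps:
l = 124614460 (l = -(-6888 + 15770)*(-12793 - 43327)/4 = -4441*(-56120)/2 = -¼*(-498457840) = 124614460)
-l = -1*124614460 = -124614460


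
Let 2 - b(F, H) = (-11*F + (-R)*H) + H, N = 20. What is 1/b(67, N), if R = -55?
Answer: -1/381 ≈ -0.0026247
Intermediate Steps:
b(F, H) = 2 - 56*H + 11*F (b(F, H) = 2 - ((-11*F + (-1*(-55))*H) + H) = 2 - ((-11*F + 55*H) + H) = 2 - (-11*F + 56*H) = 2 + (-56*H + 11*F) = 2 - 56*H + 11*F)
1/b(67, N) = 1/(2 - 56*20 + 11*67) = 1/(2 - 1120 + 737) = 1/(-381) = -1/381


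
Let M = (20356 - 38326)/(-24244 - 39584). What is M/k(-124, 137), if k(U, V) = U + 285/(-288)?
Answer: -47920/21274227 ≈ -0.0022525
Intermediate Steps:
k(U, V) = -95/96 + U (k(U, V) = U + 285*(-1/288) = U - 95/96 = -95/96 + U)
M = 2995/10638 (M = -17970/(-63828) = -17970*(-1/63828) = 2995/10638 ≈ 0.28154)
M/k(-124, 137) = 2995/(10638*(-95/96 - 124)) = 2995/(10638*(-11999/96)) = (2995/10638)*(-96/11999) = -47920/21274227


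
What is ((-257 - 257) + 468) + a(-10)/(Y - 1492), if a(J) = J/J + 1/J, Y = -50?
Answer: -236443/5140 ≈ -46.001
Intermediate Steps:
a(J) = 1 + 1/J
((-257 - 257) + 468) + a(-10)/(Y - 1492) = ((-257 - 257) + 468) + ((1 - 10)/(-10))/(-50 - 1492) = (-514 + 468) + (-⅒*(-9))/(-1542) = -46 - 1/1542*9/10 = -46 - 3/5140 = -236443/5140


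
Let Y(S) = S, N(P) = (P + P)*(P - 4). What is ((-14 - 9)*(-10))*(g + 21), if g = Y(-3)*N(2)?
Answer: 10350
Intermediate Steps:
N(P) = 2*P*(-4 + P) (N(P) = (2*P)*(-4 + P) = 2*P*(-4 + P))
g = 24 (g = -6*2*(-4 + 2) = -6*2*(-2) = -3*(-8) = 24)
((-14 - 9)*(-10))*(g + 21) = ((-14 - 9)*(-10))*(24 + 21) = -23*(-10)*45 = 230*45 = 10350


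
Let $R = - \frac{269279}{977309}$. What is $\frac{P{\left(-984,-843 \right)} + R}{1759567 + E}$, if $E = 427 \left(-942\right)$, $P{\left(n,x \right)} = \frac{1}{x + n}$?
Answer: $- \frac{492950042}{2423577173850819} \approx -2.034 \cdot 10^{-7}$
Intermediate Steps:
$P{\left(n,x \right)} = \frac{1}{n + x}$
$E = -402234$
$R = - \frac{269279}{977309}$ ($R = \left(-269279\right) \frac{1}{977309} = - \frac{269279}{977309} \approx -0.27553$)
$\frac{P{\left(-984,-843 \right)} + R}{1759567 + E} = \frac{\frac{1}{-984 - 843} - \frac{269279}{977309}}{1759567 - 402234} = \frac{\frac{1}{-1827} - \frac{269279}{977309}}{1357333} = \left(- \frac{1}{1827} - \frac{269279}{977309}\right) \frac{1}{1357333} = \left(- \frac{492950042}{1785543543}\right) \frac{1}{1357333} = - \frac{492950042}{2423577173850819}$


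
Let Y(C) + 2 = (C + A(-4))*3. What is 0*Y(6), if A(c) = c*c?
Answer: 0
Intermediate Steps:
A(c) = c²
Y(C) = 46 + 3*C (Y(C) = -2 + (C + (-4)²)*3 = -2 + (C + 16)*3 = -2 + (16 + C)*3 = -2 + (48 + 3*C) = 46 + 3*C)
0*Y(6) = 0*(46 + 3*6) = 0*(46 + 18) = 0*64 = 0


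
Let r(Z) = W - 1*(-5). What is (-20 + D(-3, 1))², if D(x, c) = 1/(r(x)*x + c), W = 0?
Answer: 78961/196 ≈ 402.86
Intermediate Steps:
r(Z) = 5 (r(Z) = 0 - 1*(-5) = 0 + 5 = 5)
D(x, c) = 1/(c + 5*x) (D(x, c) = 1/(5*x + c) = 1/(c + 5*x))
(-20 + D(-3, 1))² = (-20 + 1/(1 + 5*(-3)))² = (-20 + 1/(1 - 15))² = (-20 + 1/(-14))² = (-20 - 1/14)² = (-281/14)² = 78961/196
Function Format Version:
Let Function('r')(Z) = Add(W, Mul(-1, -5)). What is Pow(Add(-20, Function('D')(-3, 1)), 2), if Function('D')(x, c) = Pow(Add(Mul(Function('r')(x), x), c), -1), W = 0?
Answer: Rational(78961, 196) ≈ 402.86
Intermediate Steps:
Function('r')(Z) = 5 (Function('r')(Z) = Add(0, Mul(-1, -5)) = Add(0, 5) = 5)
Function('D')(x, c) = Pow(Add(c, Mul(5, x)), -1) (Function('D')(x, c) = Pow(Add(Mul(5, x), c), -1) = Pow(Add(c, Mul(5, x)), -1))
Pow(Add(-20, Function('D')(-3, 1)), 2) = Pow(Add(-20, Pow(Add(1, Mul(5, -3)), -1)), 2) = Pow(Add(-20, Pow(Add(1, -15), -1)), 2) = Pow(Add(-20, Pow(-14, -1)), 2) = Pow(Add(-20, Rational(-1, 14)), 2) = Pow(Rational(-281, 14), 2) = Rational(78961, 196)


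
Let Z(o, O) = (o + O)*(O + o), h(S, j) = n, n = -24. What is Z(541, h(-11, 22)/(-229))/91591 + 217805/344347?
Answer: 6333396789940398/1653941212963957 ≈ 3.8293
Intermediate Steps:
h(S, j) = -24
Z(o, O) = (O + o)² (Z(o, O) = (O + o)*(O + o) = (O + o)²)
Z(541, h(-11, 22)/(-229))/91591 + 217805/344347 = (-24/(-229) + 541)²/91591 + 217805/344347 = (-24*(-1/229) + 541)²*(1/91591) + 217805*(1/344347) = (24/229 + 541)²*(1/91591) + 217805/344347 = (123913/229)²*(1/91591) + 217805/344347 = (15354431569/52441)*(1/91591) + 217805/344347 = 15354431569/4803123631 + 217805/344347 = 6333396789940398/1653941212963957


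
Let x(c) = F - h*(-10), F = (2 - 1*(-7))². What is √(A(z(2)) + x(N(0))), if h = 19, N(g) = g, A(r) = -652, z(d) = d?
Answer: I*√381 ≈ 19.519*I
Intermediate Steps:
F = 81 (F = (2 + 7)² = 9² = 81)
x(c) = 271 (x(c) = 81 - 19*(-10) = 81 - 1*(-190) = 81 + 190 = 271)
√(A(z(2)) + x(N(0))) = √(-652 + 271) = √(-381) = I*√381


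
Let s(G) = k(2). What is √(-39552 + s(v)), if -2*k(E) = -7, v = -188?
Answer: I*√158194/2 ≈ 198.87*I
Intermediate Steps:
k(E) = 7/2 (k(E) = -½*(-7) = 7/2)
s(G) = 7/2
√(-39552 + s(v)) = √(-39552 + 7/2) = √(-79097/2) = I*√158194/2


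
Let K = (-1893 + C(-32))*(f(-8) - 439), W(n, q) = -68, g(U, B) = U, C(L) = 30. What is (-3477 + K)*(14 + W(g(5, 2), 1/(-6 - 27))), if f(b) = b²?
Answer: -37537992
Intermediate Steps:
K = 698625 (K = (-1893 + 30)*((-8)² - 439) = -1863*(64 - 439) = -1863*(-375) = 698625)
(-3477 + K)*(14 + W(g(5, 2), 1/(-6 - 27))) = (-3477 + 698625)*(14 - 68) = 695148*(-54) = -37537992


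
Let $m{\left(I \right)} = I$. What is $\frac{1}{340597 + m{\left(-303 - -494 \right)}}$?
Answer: $\frac{1}{340788} \approx 2.9344 \cdot 10^{-6}$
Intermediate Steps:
$\frac{1}{340597 + m{\left(-303 - -494 \right)}} = \frac{1}{340597 - -191} = \frac{1}{340597 + \left(-303 + 494\right)} = \frac{1}{340597 + 191} = \frac{1}{340788}$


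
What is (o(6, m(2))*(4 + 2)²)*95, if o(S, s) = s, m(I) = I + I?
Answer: 13680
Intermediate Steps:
m(I) = 2*I
(o(6, m(2))*(4 + 2)²)*95 = ((2*2)*(4 + 2)²)*95 = (4*6²)*95 = (4*36)*95 = 144*95 = 13680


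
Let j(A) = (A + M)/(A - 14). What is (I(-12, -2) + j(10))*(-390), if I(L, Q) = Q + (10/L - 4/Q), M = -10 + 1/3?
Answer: 715/2 ≈ 357.50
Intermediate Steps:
M = -29/3 (M = -10 + 1/3 = -29/3 ≈ -9.6667)
j(A) = (-29/3 + A)/(-14 + A) (j(A) = (A - 29/3)/(A - 14) = (-29/3 + A)/(-14 + A))
I(L, Q) = Q - 4/Q + 10/L (I(L, Q) = Q + (-4/Q + 10/L) = Q - 4/Q + 10/L)
(I(-12, -2) + j(10))*(-390) = ((-2 - 4/(-2) + 10/(-12)) + (-29/3 + 10)/(-14 + 10))*(-390) = ((-2 - 4*(-1/2) + 10*(-1/12)) + (1/3)/(-4))*(-390) = ((-2 + 2 - 5/6) - 1/4*1/3)*(-390) = (-5/6 - 1/12)*(-390) = -11/12*(-390) = 715/2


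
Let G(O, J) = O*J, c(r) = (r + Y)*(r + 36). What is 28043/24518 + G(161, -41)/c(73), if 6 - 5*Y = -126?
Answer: 101422407/189744802 ≈ 0.53452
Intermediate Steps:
Y = 132/5 (Y = 6/5 - ⅕*(-126) = 6/5 + 126/5 = 132/5 ≈ 26.400)
c(r) = (36 + r)*(132/5 + r) (c(r) = (r + 132/5)*(r + 36) = (132/5 + r)*(36 + r) = (36 + r)*(132/5 + r))
G(O, J) = J*O
28043/24518 + G(161, -41)/c(73) = 28043/24518 + (-41*161)/(4752/5 + 73² + (312/5)*73) = 28043*(1/24518) - 6601/(4752/5 + 5329 + 22776/5) = 28043/24518 - 6601/54173/5 = 28043/24518 - 6601*5/54173 = 28043/24518 - 4715/7739 = 101422407/189744802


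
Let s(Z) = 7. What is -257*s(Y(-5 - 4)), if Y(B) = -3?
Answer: -1799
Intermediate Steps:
-257*s(Y(-5 - 4)) = -257*7 = -1799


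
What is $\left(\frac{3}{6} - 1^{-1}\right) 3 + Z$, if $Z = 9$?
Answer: $\frac{15}{2} \approx 7.5$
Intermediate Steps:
$\left(\frac{3}{6} - 1^{-1}\right) 3 + Z = \left(\frac{3}{6} - 1^{-1}\right) 3 + 9 = \left(3 \cdot \frac{1}{6} - 1\right) 3 + 9 = \left(\frac{1}{2} - 1\right) 3 + 9 = \left(- \frac{1}{2}\right) 3 + 9 = - \frac{3}{2} + 9 = \frac{15}{2}$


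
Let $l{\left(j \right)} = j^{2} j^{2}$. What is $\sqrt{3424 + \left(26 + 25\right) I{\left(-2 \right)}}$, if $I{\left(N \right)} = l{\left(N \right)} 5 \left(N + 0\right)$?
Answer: $8 i \sqrt{74} \approx 68.819 i$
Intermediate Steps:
$l{\left(j \right)} = j^{4}$
$I{\left(N \right)} = 5 N^{5}$ ($I{\left(N \right)} = N^{4} \cdot 5 \left(N + 0\right) = N^{4} \cdot 5 N = 5 N^{5}$)
$\sqrt{3424 + \left(26 + 25\right) I{\left(-2 \right)}} = \sqrt{3424 + \left(26 + 25\right) 5 \left(-2\right)^{5}} = \sqrt{3424 + 51 \cdot 5 \left(-32\right)} = \sqrt{3424 + 51 \left(-160\right)} = \sqrt{3424 - 8160} = \sqrt{-4736} = 8 i \sqrt{74}$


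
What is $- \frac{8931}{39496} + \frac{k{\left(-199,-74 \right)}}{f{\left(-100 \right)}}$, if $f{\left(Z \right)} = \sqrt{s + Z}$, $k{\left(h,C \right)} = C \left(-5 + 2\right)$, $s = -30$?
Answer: $- \frac{8931}{39496} - \frac{111 i \sqrt{130}}{65} \approx -0.22612 - 19.471 i$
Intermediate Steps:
$k{\left(h,C \right)} = - 3 C$ ($k{\left(h,C \right)} = C \left(-3\right) = - 3 C$)
$f{\left(Z \right)} = \sqrt{-30 + Z}$
$- \frac{8931}{39496} + \frac{k{\left(-199,-74 \right)}}{f{\left(-100 \right)}} = - \frac{8931}{39496} + \frac{\left(-3\right) \left(-74\right)}{\sqrt{-30 - 100}} = \left(-8931\right) \frac{1}{39496} + \frac{222}{\sqrt{-130}} = - \frac{8931}{39496} + \frac{222}{i \sqrt{130}} = - \frac{8931}{39496} + 222 \left(- \frac{i \sqrt{130}}{130}\right) = - \frac{8931}{39496} - \frac{111 i \sqrt{130}}{65}$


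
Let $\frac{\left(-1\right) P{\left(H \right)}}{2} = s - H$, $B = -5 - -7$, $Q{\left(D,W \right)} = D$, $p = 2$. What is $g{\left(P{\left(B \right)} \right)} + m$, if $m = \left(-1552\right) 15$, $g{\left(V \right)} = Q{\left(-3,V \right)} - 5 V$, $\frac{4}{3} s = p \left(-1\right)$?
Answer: $-23318$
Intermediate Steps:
$B = 2$ ($B = -5 + 7 = 2$)
$s = - \frac{3}{2}$ ($s = \frac{3 \cdot 2 \left(-1\right)}{4} = \frac{3}{4} \left(-2\right) = - \frac{3}{2} \approx -1.5$)
$P{\left(H \right)} = 3 + 2 H$ ($P{\left(H \right)} = - 2 \left(- \frac{3}{2} - H\right) = 3 + 2 H$)
$g{\left(V \right)} = -3 - 5 V$
$m = -23280$
$g{\left(P{\left(B \right)} \right)} + m = \left(-3 - 5 \left(3 + 2 \cdot 2\right)\right) - 23280 = \left(-3 - 5 \left(3 + 4\right)\right) - 23280 = \left(-3 - 35\right) - 23280 = -38 - 23280 = -23318$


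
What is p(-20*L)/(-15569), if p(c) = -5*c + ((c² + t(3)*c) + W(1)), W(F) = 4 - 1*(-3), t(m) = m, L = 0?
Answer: -7/15569 ≈ -0.00044961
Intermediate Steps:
W(F) = 7 (W(F) = 4 + 3 = 7)
p(c) = 7 + c² - 2*c (p(c) = -5*c + ((c² + 3*c) + 7) = -5*c + (7 + c² + 3*c) = 7 + c² - 2*c)
p(-20*L)/(-15569) = (7 + (-20*0)² - (-40)*0)/(-15569) = (7 + 0² - 2*0)*(-1/15569) = (7 + 0 + 0)*(-1/15569) = 7*(-1/15569) = -7/15569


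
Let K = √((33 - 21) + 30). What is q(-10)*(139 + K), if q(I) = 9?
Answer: 1251 + 9*√42 ≈ 1309.3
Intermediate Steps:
K = √42 (K = √(12 + 30) = √42 ≈ 6.4807)
q(-10)*(139 + K) = 9*(139 + √42) = 1251 + 9*√42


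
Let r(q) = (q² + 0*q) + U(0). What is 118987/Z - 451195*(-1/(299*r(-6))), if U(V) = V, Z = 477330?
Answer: 36108280903/856330020 ≈ 42.166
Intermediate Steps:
r(q) = q² (r(q) = (q² + 0*q) + 0 = (q² + 0) + 0 = q² + 0 = q²)
118987/Z - 451195*(-1/(299*r(-6))) = 118987/477330 - 451195/((-299*(-6)²)) = 118987*(1/477330) - 451195/((-299*36)) = 118987/477330 - 451195/(-10764) = 118987/477330 - 451195*(-1/10764) = 118987/477330 + 451195/10764 = 36108280903/856330020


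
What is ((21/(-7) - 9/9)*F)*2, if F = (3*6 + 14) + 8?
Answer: -320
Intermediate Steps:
F = 40 (F = (18 + 14) + 8 = 32 + 8 = 40)
((21/(-7) - 9/9)*F)*2 = ((21/(-7) - 9/9)*40)*2 = ((21*(-⅐) - 9*⅑)*40)*2 = ((-3 - 1)*40)*2 = -4*40*2 = -160*2 = -320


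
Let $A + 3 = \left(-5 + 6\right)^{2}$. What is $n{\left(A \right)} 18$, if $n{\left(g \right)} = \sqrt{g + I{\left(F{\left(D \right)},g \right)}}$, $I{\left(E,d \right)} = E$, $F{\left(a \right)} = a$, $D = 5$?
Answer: $18 \sqrt{3} \approx 31.177$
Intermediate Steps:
$A = -2$ ($A = -3 + \left(-5 + 6\right)^{2} = -3 + 1^{2} = -3 + 1 = -2$)
$n{\left(g \right)} = \sqrt{5 + g}$ ($n{\left(g \right)} = \sqrt{g + 5} = \sqrt{5 + g}$)
$n{\left(A \right)} 18 = \sqrt{5 - 2} \cdot 18 = \sqrt{3} \cdot 18 = 18 \sqrt{3}$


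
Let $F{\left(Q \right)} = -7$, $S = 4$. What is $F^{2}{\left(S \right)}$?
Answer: $49$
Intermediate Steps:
$F^{2}{\left(S \right)} = \left(-7\right)^{2} = 49$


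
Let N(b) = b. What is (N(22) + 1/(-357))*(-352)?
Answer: -2764256/357 ≈ -7743.0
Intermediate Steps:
(N(22) + 1/(-357))*(-352) = (22 + 1/(-357))*(-352) = (22 - 1/357)*(-352) = (7853/357)*(-352) = -2764256/357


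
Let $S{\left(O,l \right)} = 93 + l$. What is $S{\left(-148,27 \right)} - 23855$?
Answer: $-23735$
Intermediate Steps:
$S{\left(-148,27 \right)} - 23855 = \left(93 + 27\right) - 23855 = 120 - 23855 = -23735$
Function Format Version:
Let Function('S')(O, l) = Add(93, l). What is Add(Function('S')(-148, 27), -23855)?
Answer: -23735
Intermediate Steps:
Add(Function('S')(-148, 27), -23855) = Add(Add(93, 27), -23855) = Add(120, -23855) = -23735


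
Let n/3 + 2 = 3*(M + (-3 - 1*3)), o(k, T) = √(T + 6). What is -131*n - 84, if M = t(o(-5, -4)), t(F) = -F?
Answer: 7776 + 1179*√2 ≈ 9443.4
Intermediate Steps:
o(k, T) = √(6 + T)
M = -√2 (M = -√(6 - 4) = -√2 ≈ -1.4142)
n = -60 - 9*√2 (n = -6 + 3*(3*(-√2 + (-3 - 1*3))) = -6 + 3*(3*(-√2 + (-3 - 3))) = -6 + 3*(3*(-√2 - 6)) = -6 + 3*(3*(-6 - √2)) = -6 + 3*(-18 - 3*√2) = -6 + (-54 - 9*√2) = -60 - 9*√2 ≈ -72.728)
-131*n - 84 = -131*(-60 - 9*√2) - 84 = (7860 + 1179*√2) - 84 = 7776 + 1179*√2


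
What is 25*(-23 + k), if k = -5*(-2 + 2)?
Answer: -575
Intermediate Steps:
k = 0 (k = -5*0 = 0)
25*(-23 + k) = 25*(-23 + 0) = 25*(-23) = -575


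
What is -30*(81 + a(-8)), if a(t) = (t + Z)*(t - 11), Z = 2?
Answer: -5850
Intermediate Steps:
a(t) = (-11 + t)*(2 + t) (a(t) = (t + 2)*(t - 11) = (2 + t)*(-11 + t) = (-11 + t)*(2 + t))
-30*(81 + a(-8)) = -30*(81 + (-22 + (-8)**2 - 9*(-8))) = -30*(81 + (-22 + 64 + 72)) = -30*(81 + 114) = -30*195 = -5850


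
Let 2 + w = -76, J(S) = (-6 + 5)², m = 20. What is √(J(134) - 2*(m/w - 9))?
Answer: √29679/39 ≈ 4.4173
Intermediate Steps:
J(S) = 1 (J(S) = (-1)² = 1)
w = -78 (w = -2 - 76 = -78)
√(J(134) - 2*(m/w - 9)) = √(1 - 2*(20/(-78) - 9)) = √(1 - 2*(20*(-1/78) - 9)) = √(1 - 2*(-10/39 - 9)) = √(1 - 2*(-361/39)) = √(1 + 722/39) = √(761/39) = √29679/39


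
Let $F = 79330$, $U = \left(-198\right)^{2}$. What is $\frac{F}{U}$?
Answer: $\frac{39665}{19602} \approx 2.0235$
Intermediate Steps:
$U = 39204$
$\frac{F}{U} = \frac{79330}{39204} = 79330 \cdot \frac{1}{39204} = \frac{39665}{19602}$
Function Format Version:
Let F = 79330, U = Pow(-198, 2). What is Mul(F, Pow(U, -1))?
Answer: Rational(39665, 19602) ≈ 2.0235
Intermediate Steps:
U = 39204
Mul(F, Pow(U, -1)) = Mul(79330, Pow(39204, -1)) = Mul(79330, Rational(1, 39204)) = Rational(39665, 19602)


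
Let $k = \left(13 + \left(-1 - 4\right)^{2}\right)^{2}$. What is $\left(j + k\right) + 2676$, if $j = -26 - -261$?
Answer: $4355$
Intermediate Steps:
$j = 235$ ($j = -26 + 261 = 235$)
$k = 1444$ ($k = \left(13 + \left(-5\right)^{2}\right)^{2} = \left(13 + 25\right)^{2} = 38^{2} = 1444$)
$\left(j + k\right) + 2676 = \left(235 + 1444\right) + 2676 = 1679 + 2676 = 4355$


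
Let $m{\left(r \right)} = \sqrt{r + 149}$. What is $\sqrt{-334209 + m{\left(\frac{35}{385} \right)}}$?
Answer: $\frac{\sqrt{-40439289 + 22 \sqrt{4510}}}{11} \approx 578.1 i$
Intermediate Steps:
$m{\left(r \right)} = \sqrt{149 + r}$
$\sqrt{-334209 + m{\left(\frac{35}{385} \right)}} = \sqrt{-334209 + \sqrt{149 + \frac{35}{385}}} = \sqrt{-334209 + \sqrt{149 + 35 \cdot \frac{1}{385}}} = \sqrt{-334209 + \sqrt{149 + \frac{1}{11}}} = \sqrt{-334209 + \sqrt{\frac{1640}{11}}} = \sqrt{-334209 + \frac{2 \sqrt{4510}}{11}}$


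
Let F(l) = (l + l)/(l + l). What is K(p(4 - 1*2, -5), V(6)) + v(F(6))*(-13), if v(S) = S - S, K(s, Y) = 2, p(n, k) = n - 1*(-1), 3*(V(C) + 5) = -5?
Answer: 2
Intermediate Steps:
F(l) = 1 (F(l) = (2*l)/((2*l)) = (2*l)*(1/(2*l)) = 1)
V(C) = -20/3 (V(C) = -5 + (⅓)*(-5) = -5 - 5/3 = -20/3)
p(n, k) = 1 + n (p(n, k) = n + 1 = 1 + n)
v(S) = 0
K(p(4 - 1*2, -5), V(6)) + v(F(6))*(-13) = 2 + 0*(-13) = 2 + 0 = 2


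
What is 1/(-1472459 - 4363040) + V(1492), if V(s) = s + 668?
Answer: 12604677839/5835499 ≈ 2160.0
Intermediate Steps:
V(s) = 668 + s
1/(-1472459 - 4363040) + V(1492) = 1/(-1472459 - 4363040) + (668 + 1492) = 1/(-5835499) + 2160 = -1/5835499 + 2160 = 12604677839/5835499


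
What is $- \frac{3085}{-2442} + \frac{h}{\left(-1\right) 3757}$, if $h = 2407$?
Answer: $\frac{5712451}{9174594} \approx 0.62264$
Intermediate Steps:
$- \frac{3085}{-2442} + \frac{h}{\left(-1\right) 3757} = - \frac{3085}{-2442} + \frac{2407}{\left(-1\right) 3757} = \left(-3085\right) \left(- \frac{1}{2442}\right) + \frac{2407}{-3757} = \frac{3085}{2442} + 2407 \left(- \frac{1}{3757}\right) = \frac{3085}{2442} - \frac{2407}{3757} = \frac{5712451}{9174594}$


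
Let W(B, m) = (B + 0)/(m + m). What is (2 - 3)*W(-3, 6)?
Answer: ¼ ≈ 0.25000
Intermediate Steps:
W(B, m) = B/(2*m) (W(B, m) = B/((2*m)) = B*(1/(2*m)) = B/(2*m))
(2 - 3)*W(-3, 6) = (2 - 3)*((½)*(-3)/6) = -(-3)/(2*6) = -1*(-¼) = ¼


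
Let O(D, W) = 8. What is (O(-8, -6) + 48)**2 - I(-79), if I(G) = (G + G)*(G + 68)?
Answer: 1398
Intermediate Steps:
I(G) = 2*G*(68 + G) (I(G) = (2*G)*(68 + G) = 2*G*(68 + G))
(O(-8, -6) + 48)**2 - I(-79) = (8 + 48)**2 - 2*(-79)*(68 - 79) = 56**2 - 2*(-79)*(-11) = 3136 - 1*1738 = 3136 - 1738 = 1398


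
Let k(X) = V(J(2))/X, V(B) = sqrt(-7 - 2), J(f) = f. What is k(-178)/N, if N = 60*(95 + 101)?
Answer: -I/697760 ≈ -1.4332e-6*I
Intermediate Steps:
N = 11760 (N = 60*196 = 11760)
V(B) = 3*I (V(B) = sqrt(-9) = 3*I)
k(X) = 3*I/X (k(X) = (3*I)/X = 3*I/X)
k(-178)/N = (3*I/(-178))/11760 = (3*I*(-1/178))*(1/11760) = -3*I/178*(1/11760) = -I/697760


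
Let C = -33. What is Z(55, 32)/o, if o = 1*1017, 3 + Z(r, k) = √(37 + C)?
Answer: -1/1017 ≈ -0.00098328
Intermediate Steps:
Z(r, k) = -1 (Z(r, k) = -3 + √(37 - 33) = -3 + √4 = -3 + 2 = -1)
o = 1017
Z(55, 32)/o = -1/1017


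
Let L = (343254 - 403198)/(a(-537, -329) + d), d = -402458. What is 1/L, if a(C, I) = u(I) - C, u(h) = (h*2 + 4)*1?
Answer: 402575/59944 ≈ 6.7159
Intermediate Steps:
u(h) = 4 + 2*h (u(h) = (2*h + 4)*1 = (4 + 2*h)*1 = 4 + 2*h)
a(C, I) = 4 - C + 2*I (a(C, I) = (4 + 2*I) - C = 4 - C + 2*I)
L = 59944/402575 (L = (343254 - 403198)/((4 - 1*(-537) + 2*(-329)) - 402458) = -59944/((4 + 537 - 658) - 402458) = -59944/(-117 - 402458) = -59944/(-402575) = -59944*(-1/402575) = 59944/402575 ≈ 0.14890)
1/L = 1/(59944/402575) = 402575/59944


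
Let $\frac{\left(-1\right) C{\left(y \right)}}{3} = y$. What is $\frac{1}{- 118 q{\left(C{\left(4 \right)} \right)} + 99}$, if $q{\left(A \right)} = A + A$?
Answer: $\frac{1}{2931} \approx 0.00034118$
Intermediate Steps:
$C{\left(y \right)} = - 3 y$
$q{\left(A \right)} = 2 A$
$\frac{1}{- 118 q{\left(C{\left(4 \right)} \right)} + 99} = \frac{1}{- 118 \cdot 2 \left(\left(-3\right) 4\right) + 99} = \frac{1}{- 118 \cdot 2 \left(-12\right) + 99} = \frac{1}{\left(-118\right) \left(-24\right) + 99} = \frac{1}{2832 + 99} = \frac{1}{2931}$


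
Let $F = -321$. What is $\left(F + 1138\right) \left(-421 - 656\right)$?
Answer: $-879909$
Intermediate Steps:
$\left(F + 1138\right) \left(-421 - 656\right) = \left(-321 + 1138\right) \left(-421 - 656\right) = 817 \left(-421 - 656\right) = 817 \left(-1077\right) = -879909$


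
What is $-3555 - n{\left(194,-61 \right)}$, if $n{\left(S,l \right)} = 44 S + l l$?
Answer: $-15812$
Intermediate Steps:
$n{\left(S,l \right)} = l^{2} + 44 S$ ($n{\left(S,l \right)} = 44 S + l^{2} = l^{2} + 44 S$)
$-3555 - n{\left(194,-61 \right)} = -3555 - \left(\left(-61\right)^{2} + 44 \cdot 194\right) = -3555 - \left(3721 + 8536\right) = -3555 - 12257 = -15812$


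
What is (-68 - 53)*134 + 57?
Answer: -16157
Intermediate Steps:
(-68 - 53)*134 + 57 = -121*134 + 57 = -16214 + 57 = -16157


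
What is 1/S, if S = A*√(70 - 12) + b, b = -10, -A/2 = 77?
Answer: 5/687714 - 77*√58/687714 ≈ -0.00084543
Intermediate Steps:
A = -154 (A = -2*77 = -154)
S = -10 - 154*√58 (S = -154*√(70 - 12) - 10 = -154*√58 - 10 = -10 - 154*√58 ≈ -1182.8)
1/S = 1/(-10 - 154*√58)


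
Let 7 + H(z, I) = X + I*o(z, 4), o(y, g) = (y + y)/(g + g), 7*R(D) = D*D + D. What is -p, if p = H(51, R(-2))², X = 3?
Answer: -25/196 ≈ -0.12755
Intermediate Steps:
R(D) = D/7 + D²/7 (R(D) = (D*D + D)/7 = (D² + D)/7 = (D + D²)/7 = D/7 + D²/7)
o(y, g) = y/g (o(y, g) = (2*y)/((2*g)) = (2*y)*(1/(2*g)) = y/g)
H(z, I) = -4 + I*z/4 (H(z, I) = -7 + (3 + I*(z/4)) = -7 + (3 + I*z/4) = -4 + I*z/4)
p = 25/196 (p = (-4 + (¼)*((⅐)*(-2)*(1 - 2))*51)² = (-4 + (¼)*((⅐)*(-2)*(-1))*51)² = (-4 + (¼)*(2/7)*51)² = (-4 + 51/14)² = (-5/14)² = 25/196 ≈ 0.12755)
-p = -1*25/196 = -25/196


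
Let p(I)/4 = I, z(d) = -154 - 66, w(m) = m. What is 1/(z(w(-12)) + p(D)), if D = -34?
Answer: -1/356 ≈ -0.0028090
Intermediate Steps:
z(d) = -220
p(I) = 4*I
1/(z(w(-12)) + p(D)) = 1/(-220 + 4*(-34)) = 1/(-220 - 136) = 1/(-356) = -1/356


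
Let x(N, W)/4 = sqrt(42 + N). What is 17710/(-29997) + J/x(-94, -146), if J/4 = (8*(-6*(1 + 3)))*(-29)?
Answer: -1610/2727 - 2784*I*sqrt(13)/13 ≈ -0.59039 - 772.14*I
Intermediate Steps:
x(N, W) = 4*sqrt(42 + N)
J = 22272 (J = 4*((8*(-6*(1 + 3)))*(-29)) = 4*((8*(-6*4))*(-29)) = 4*((8*(-24))*(-29)) = 4*(-192*(-29)) = 4*5568 = 22272)
17710/(-29997) + J/x(-94, -146) = 17710/(-29997) + 22272/((4*sqrt(42 - 94))) = 17710*(-1/29997) + 22272/((4*sqrt(-52))) = -1610/2727 + 22272/((4*(2*I*sqrt(13)))) = -1610/2727 + 22272/((8*I*sqrt(13))) = -1610/2727 + 22272*(-I*sqrt(13)/104) = -1610/2727 - 2784*I*sqrt(13)/13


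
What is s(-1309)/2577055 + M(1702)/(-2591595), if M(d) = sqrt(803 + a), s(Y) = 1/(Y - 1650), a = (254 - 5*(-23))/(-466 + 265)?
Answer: -1/7625505745 - sqrt(3596426)/173636865 ≈ -1.0922e-5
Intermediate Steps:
a = -123/67 (a = (254 + 115)/(-201) = 369*(-1/201) = -123/67 ≈ -1.8358)
s(Y) = 1/(-1650 + Y)
M(d) = sqrt(3596426)/67 (M(d) = sqrt(803 - 123/67) = sqrt(53678/67) = sqrt(3596426)/67)
s(-1309)/2577055 + M(1702)/(-2591595) = 1/(-1650 - 1309*2577055) + (sqrt(3596426)/67)/(-2591595) = (1/2577055)/(-2959) + (sqrt(3596426)/67)*(-1/2591595) = -1/2959*1/2577055 - sqrt(3596426)/173636865 = -1/7625505745 - sqrt(3596426)/173636865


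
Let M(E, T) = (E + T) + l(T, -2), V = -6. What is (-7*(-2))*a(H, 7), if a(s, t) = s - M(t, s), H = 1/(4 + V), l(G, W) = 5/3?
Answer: -364/3 ≈ -121.33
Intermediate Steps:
l(G, W) = 5/3 (l(G, W) = 5*(⅓) = 5/3)
H = -½ (H = 1/(4 - 6) = 1/(-2) = -½ ≈ -0.50000)
M(E, T) = 5/3 + E + T (M(E, T) = (E + T) + 5/3 = 5/3 + E + T)
a(s, t) = -5/3 - t (a(s, t) = s - (5/3 + t + s) = s - (5/3 + s + t) = s + (-5/3 - s - t) = -5/3 - t)
(-7*(-2))*a(H, 7) = (-7*(-2))*(-5/3 - 1*7) = 14*(-5/3 - 7) = 14*(-26/3) = -364/3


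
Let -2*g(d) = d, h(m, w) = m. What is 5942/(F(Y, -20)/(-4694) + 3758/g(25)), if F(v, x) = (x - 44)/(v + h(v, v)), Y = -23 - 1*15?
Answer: -3312145075/167580594 ≈ -19.764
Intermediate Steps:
Y = -38 (Y = -23 - 15 = -38)
F(v, x) = (-44 + x)/(2*v) (F(v, x) = (x - 44)/(v + v) = (-44 + x)/((2*v)) = (-44 + x)*(1/(2*v)) = (-44 + x)/(2*v))
g(d) = -d/2
5942/(F(Y, -20)/(-4694) + 3758/g(25)) = 5942/(((1/2)*(-44 - 20)/(-38))/(-4694) + 3758/((-1/2*25))) = 5942/(((1/2)*(-1/38)*(-64))*(-1/4694) + 3758/(-25/2)) = 5942/((16/19)*(-1/4694) + 3758*(-2/25)) = 5942/(-8/44593 - 7516/25) = 5942/(-335161188/1114825) = 5942*(-1114825/335161188) = -3312145075/167580594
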